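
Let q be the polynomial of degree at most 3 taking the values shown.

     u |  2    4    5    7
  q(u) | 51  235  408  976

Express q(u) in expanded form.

Write q(u) = au^3 + bu^2 + cu + d. Substituting each data point gives a linear system:
  8a + 4b + 2c + d = 51
  64a + 16b + 4c + d = 235
  125a + 25b + 5c + d = 408
  343a + 49b + 7c + d = 976
Solving the system yields a = 2, b = 5, c = 6, d = 3.
So q(u) = 2u^3 + 5u^2 + 6u + 3.
Check: q(4) = 235. ✓

q(u) = 2u^3 + 5u^2 + 6u + 3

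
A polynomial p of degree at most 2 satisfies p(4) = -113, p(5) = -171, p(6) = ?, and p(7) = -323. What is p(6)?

-241

On equispaced nodes a degree-2 polynomial has vanishing third forward difference, so
  - p(4) + 3·p(5) - 3·p(6) + p(7) = 0.
Substituting the known values and solving for p(6):
  -3·p(6) = 723
  p(6) = -241.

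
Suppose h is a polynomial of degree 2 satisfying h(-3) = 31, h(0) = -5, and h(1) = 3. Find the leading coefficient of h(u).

Write h(u) = au^2 + bu + c. Substituting each data point gives a linear system:
  9a - 3b + c = 31
  c = -5
  a + b + c = 3
Solving the system yields a = 5, b = 3, c = -5.
So h(u) = 5u² + 3u - 5.
The leading coefficient is 5.

5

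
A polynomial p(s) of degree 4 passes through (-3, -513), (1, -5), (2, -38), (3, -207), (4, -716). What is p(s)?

p(s) = -4s^4 + 6s^3 - 4s^2 - 3s

Write p(s) = as^4 + bs^3 + cs^2 + ds + e. Substituting each data point gives a linear system:
  81a - 27b + 9c - 3d + e = -513
  a + b + c + d + e = -5
  16a + 8b + 4c + 2d + e = -38
  81a + 27b + 9c + 3d + e = -207
  256a + 64b + 16c + 4d + e = -716
Solving the system yields a = -4, b = 6, c = -4, d = -3, e = 0.
So p(s) = -4s^4 + 6s^3 - 4s^2 - 3s.
Check: p(2) = -38. ✓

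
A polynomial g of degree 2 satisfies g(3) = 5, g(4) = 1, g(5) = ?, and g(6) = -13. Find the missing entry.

-5

The 3 known points determine the degree-2 polynomial uniquely.
Write g(t) = at^2 + bt + c. Substituting each data point gives a linear system:
  9a + 3b + c = 5
  16a + 4b + c = 1
  36a + 6b + c = -13
Solving the system yields a = -1, b = 3, c = 5.
So g(t) = -t² + 3t + 5.
Then g(5) = -5.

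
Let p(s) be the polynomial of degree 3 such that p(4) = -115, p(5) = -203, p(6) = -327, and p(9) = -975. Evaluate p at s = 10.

-1303

Write p(s) = as^3 + bs^2 + cs + d. Substituting each data point gives a linear system:
  64a + 16b + 4c + d = -115
  125a + 25b + 5c + d = -203
  216a + 36b + 6c + d = -327
  729a + 81b + 9c + d = -975
Solving the system yields a = -1, b = -3, c = 0, d = -3.
So p(s) = -s³ - 3s² - 3.
Then p(10) = -1303.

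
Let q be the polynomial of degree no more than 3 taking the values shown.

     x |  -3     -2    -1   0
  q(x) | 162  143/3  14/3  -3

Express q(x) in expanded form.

Write q(x) = ax^3 + bx^2 + cx + d. Substituting each data point gives a linear system:
  -27a + 9b - 3c + d = 162
  -8a + 4b - 2c + d = 143/3
  -a + b - c + d = 14/3
  d = -3
Solving the system yields a = -6, b = -1/3, c = -2, d = -3.
So q(x) = -6x^3 - (1/3)x^2 - 2x - 3.
Check: q(0) = -3. ✓

q(x) = -6x^3 - (1/3)x^2 - 2x - 3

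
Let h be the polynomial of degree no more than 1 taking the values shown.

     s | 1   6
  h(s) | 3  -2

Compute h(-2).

6

Using the Lagrange interpolation formula with nodes 1, 6:
  L_0(s) = (s - 6) / -5
  L_1(s) = (s - 1) / 5
Then h(s) = 3·L_0(s) - 2·L_1(s).
Expanding and collecting terms gives h(s) = -s + 4.
Evaluating at s = -2: h(-2) = 6.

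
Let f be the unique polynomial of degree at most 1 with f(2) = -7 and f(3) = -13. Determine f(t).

Using the Lagrange interpolation formula with nodes 2, 3:
  L_0(t) = (t - 3) / -1
  L_1(t) = (t - 2) / 1
Then f(t) = -7·L_0(t) - 13·L_1(t).
Expanding and collecting terms gives f(t) = -6t + 5.
Check: f(2) = -7. ✓

f(t) = -6t + 5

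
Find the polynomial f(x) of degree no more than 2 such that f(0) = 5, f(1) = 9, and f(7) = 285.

Write f(x) = ax^2 + bx + c. Substituting each data point gives a linear system:
  c = 5
  a + b + c = 9
  49a + 7b + c = 285
Solving the system yields a = 6, b = -2, c = 5.
So f(x) = 6x^2 - 2x + 5.
Check: f(0) = 5. ✓

f(x) = 6x^2 - 2x + 5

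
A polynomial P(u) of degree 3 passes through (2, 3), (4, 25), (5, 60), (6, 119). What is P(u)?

P(u) = u^3 - 3u^2 + u + 5

Using the Lagrange interpolation formula with nodes 2, 4, 5, 6:
  L_0(u) = (u - 4)(u - 5)(u - 6) / -24
  L_1(u) = (u - 2)(u - 5)(u - 6) / 4
  L_2(u) = (u - 2)(u - 4)(u - 6) / -3
  L_3(u) = (u - 2)(u - 4)(u - 5) / 8
Then P(u) = 3·L_0(u) + 25·L_1(u) + 60·L_2(u) + 119·L_3(u).
Expanding and collecting terms gives P(u) = u^3 - 3u^2 + u + 5.
Check: P(5) = 60. ✓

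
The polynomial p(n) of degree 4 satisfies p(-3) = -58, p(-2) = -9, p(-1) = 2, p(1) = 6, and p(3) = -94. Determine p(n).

p(n) = -n^4 - n^3 + 3n + 5

Write p(n) = an^4 + bn^3 + cn^2 + dn + e. Substituting each data point gives a linear system:
  81a - 27b + 9c - 3d + e = -58
  16a - 8b + 4c - 2d + e = -9
  a - b + c - d + e = 2
  a + b + c + d + e = 6
  81a + 27b + 9c + 3d + e = -94
Solving the system yields a = -1, b = -1, c = 0, d = 3, e = 5.
So p(n) = -n^4 - n^3 + 3n + 5.
Check: p(-1) = 2. ✓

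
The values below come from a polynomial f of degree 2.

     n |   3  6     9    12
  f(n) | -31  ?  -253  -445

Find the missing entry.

-115

On equispaced nodes a degree-2 polynomial has vanishing third forward difference, so
  - f(3) + 3·f(6) - 3·f(9) + f(12) = 0.
Substituting the known values and solving for f(6):
  3·f(6) = -345
  f(6) = -115.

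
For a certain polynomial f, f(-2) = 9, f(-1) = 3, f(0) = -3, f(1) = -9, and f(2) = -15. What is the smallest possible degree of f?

1

Forward differences of the values at u = -2, -1, 0, 1, 2:
  f  : 9  3  -3  -9  -15
  Δ  : -6  -6  -6  -6
  Δ^2: 0  0  0
  Δ^3: 0  0
  Δ^4: 0
The first differences are constant (-6) and nonzero, while all higher differences vanish, so the minimal degree is 1.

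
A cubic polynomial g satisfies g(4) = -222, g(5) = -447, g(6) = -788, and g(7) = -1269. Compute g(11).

Forward differences of the values at s = 4, 5, 6, 7:
  g  : -222  -447  -788  -1269
  Δ  : -225  -341  -481
  Δ^2: -116  -140
  Δ^3: -24
The third differences are constant, confirming degree 3.
Interpolating (Newton forward form) and evaluating at s = 11 gives g(11) = -5073.

-5073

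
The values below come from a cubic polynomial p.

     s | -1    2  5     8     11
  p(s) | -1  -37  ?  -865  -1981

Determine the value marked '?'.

On equispaced nodes a degree-3 polynomial has vanishing fourth forward difference, so
  p(-1) - 4·p(2) + 6·p(5) - 4·p(8) + p(11) = 0.
Substituting the known values and solving for p(5):
  6·p(5) = -1626
  p(5) = -271.

-271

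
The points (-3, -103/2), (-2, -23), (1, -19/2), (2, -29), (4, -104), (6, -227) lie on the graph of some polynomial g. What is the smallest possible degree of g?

Divided differences on the nodes -3, -2, 1, 2, 4, 6:
  order 0: -103/2  -23  -19/2  -29  -104  -227
  order 1: 57/2  9/2  -39/2  -75/2  -123/2
  order 2: -6  -6  -6  -6
  order 3: 0  0  0
  order 4: 0  0
  order 5: 0
The order-2 divided differences are all -6 (nonzero) and every higher order vanishes, so the data lies on a polynomial of degree exactly 2.

2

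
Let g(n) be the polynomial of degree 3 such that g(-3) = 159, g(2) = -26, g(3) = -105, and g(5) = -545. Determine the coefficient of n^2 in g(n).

3

Write g(n) = an^3 + bn^2 + cn + d. Substituting each data point gives a linear system:
  -27a + 9b - 3c + d = 159
  8a + 4b + 2c + d = -26
  27a + 9b + 3c + d = -105
  125a + 25b + 5c + d = -545
Solving the system yields a = -5, b = 3, c = 1, d = 0.
So g(n) = -5n³ + 3n² + n.
The coefficient of n^2 is 3.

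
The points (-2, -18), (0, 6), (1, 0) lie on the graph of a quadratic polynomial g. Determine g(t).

g(t) = -6t^2 + 6

Write g(t) = at^2 + bt + c. Substituting each data point gives a linear system:
  4a - 2b + c = -18
  c = 6
  a + b + c = 0
Solving the system yields a = -6, b = 0, c = 6.
So g(t) = -6t^2 + 6.
Check: g(0) = 6. ✓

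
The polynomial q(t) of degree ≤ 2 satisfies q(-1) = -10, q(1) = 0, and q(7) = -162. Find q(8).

Write q(t) = at^2 + bt + c. Substituting each data point gives a linear system:
  a - b + c = -10
  a + b + c = 0
  49a + 7b + c = -162
Solving the system yields a = -4, b = 5, c = -1.
So q(t) = -4t^2 + 5t - 1.
Then q(8) = -217.

-217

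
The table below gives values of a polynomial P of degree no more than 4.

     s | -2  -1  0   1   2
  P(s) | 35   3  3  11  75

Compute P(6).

Forward differences of the values at s = -2, -1, 0, 1, 2:
  P  : 35  3  3  11  75
  Δ  : -32  0  8  64
  Δ^2: 32  8  56
  Δ^3: -24  48
  Δ^4: 72
The fourth differences are constant, confirming degree 4.
Interpolating (Newton forward form) and evaluating at s = 6 gives P(6) = 4371.

4371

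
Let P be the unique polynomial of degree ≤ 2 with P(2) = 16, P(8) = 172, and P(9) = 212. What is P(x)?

Write P(x) = ax^2 + bx + c. Substituting each data point gives a linear system:
  4a + 2b + c = 16
  64a + 8b + c = 172
  81a + 9b + c = 212
Solving the system yields a = 2, b = 6, c = -4.
So P(x) = 2x^2 + 6x - 4.
Check: P(9) = 212. ✓

P(x) = 2x^2 + 6x - 4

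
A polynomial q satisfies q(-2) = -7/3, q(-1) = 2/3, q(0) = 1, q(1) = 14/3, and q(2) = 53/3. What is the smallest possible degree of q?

3

Forward differences of the values at n = -2, -1, 0, 1, 2:
  q  : -7/3  2/3  1  14/3  53/3
  Δ  : 3  1/3  11/3  13
  Δ^2: -8/3  10/3  28/3
  Δ^3: 6  6
  Δ^4: 0
The third differences are constant (6) and nonzero, while all higher differences vanish, so the minimal degree is 3.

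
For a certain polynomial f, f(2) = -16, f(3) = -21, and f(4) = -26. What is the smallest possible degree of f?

1

Forward differences of the values at s = 2, 3, 4:
  f  : -16  -21  -26
  Δ  : -5  -5
  Δ^2: 0
The first differences are constant (-5) and nonzero, while all higher differences vanish, so the minimal degree is 1.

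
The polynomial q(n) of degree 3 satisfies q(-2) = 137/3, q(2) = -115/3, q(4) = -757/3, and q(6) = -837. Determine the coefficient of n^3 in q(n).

Write q(n) = an^3 + bn^2 + cn + d. Substituting each data point gives a linear system:
  -8a + 4b - 2c + d = 137/3
  8a + 4b + 2c + d = -115/3
  64a + 16b + 4c + d = -757/3
  216a + 36b + 6c + d = -837
Solving the system yields a = -4, b = 5/3, c = -5, d = -3.
So q(n) = -4n^3 + (5/3)n^2 - 5n - 3.
The leading coefficient is -4.

-4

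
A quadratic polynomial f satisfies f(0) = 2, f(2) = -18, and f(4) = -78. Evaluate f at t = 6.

-178

Write f(t) = at^2 + bt + c. Substituting each data point gives a linear system:
  c = 2
  4a + 2b + c = -18
  16a + 4b + c = -78
Solving the system yields a = -5, b = 0, c = 2.
So f(t) = -5t^2 + 2.
Then f(6) = -178.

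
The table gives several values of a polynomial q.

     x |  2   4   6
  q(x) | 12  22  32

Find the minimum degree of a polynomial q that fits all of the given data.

1

Forward differences of the values at x = 2, 4, 6:
  q  : 12  22  32
  Δ  : 10  10
  Δ^2: 0
The first differences are constant (10) and nonzero, while all higher differences vanish, so the minimal degree is 1.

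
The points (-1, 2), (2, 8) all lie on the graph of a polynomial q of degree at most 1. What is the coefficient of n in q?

2

Write q(n) = an + b. Substituting each data point gives a linear system:
  -a + b = 2
  2a + b = 8
Solving the system yields a = 2, b = 4.
So q(n) = 2n + 4.
The leading coefficient is 2.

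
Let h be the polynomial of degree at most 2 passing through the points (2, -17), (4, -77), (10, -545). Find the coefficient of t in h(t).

Write h(t) = at^2 + bt + c. Substituting each data point gives a linear system:
  4a + 2b + c = -17
  16a + 4b + c = -77
  100a + 10b + c = -545
Solving the system yields a = -6, b = 6, c = -5.
So h(t) = -6t^2 + 6t - 5.
The coefficient of t is 6.

6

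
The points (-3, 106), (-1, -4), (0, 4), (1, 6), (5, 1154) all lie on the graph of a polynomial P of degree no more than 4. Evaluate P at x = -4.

Using the Lagrange interpolation formula with nodes -3, -1, 0, 1, 5:
  L_0(x) = (x + 1)x(x - 1)(x - 5) / 192
  L_1(x) = (x + 3)x(x - 1)(x - 5) / -24
  L_2(x) = (x + 3)(x + 1)(x - 1)(x - 5) / 15
  L_3(x) = (x + 3)(x + 1)x(x - 5) / -32
  L_4(x) = (x + 3)(x + 1)x(x - 1) / 960
Then P(x) = 106·L_0(x) - 4·L_1(x) + 4·L_2(x) + 6·L_3(x) + 1154·L_4(x).
Expanding and collecting terms gives P(x) = 2x^4 - 5x^2 + 5x + 4.
Evaluating at x = -4: P(-4) = 416.

416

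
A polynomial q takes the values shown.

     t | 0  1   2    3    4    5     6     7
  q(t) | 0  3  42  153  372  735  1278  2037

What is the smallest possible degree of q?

3

Forward differences of the values at t = 0, 1, 2, 3, 4, 5, 6, 7:
  q  : 0  3  42  153  372  735  1278  2037
  Δ  : 3  39  111  219  363  543  759
  Δ^2: 36  72  108  144  180  216
  Δ^3: 36  36  36  36  36
  Δ^4: 0  0  0  0
  Δ^5: 0  0  0
  Δ^6: 0  0
  Δ^7: 0
The third differences are constant (36) and nonzero, while all higher differences vanish, so the minimal degree is 3.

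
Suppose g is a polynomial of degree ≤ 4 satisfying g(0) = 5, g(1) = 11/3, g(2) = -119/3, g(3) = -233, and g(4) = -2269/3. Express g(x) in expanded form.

Write g(x) = ax^4 + bx^3 + cx^2 + dx + e. Substituting each data point gives a linear system:
  e = 5
  a + b + c + d + e = 11/3
  16a + 8b + 4c + 2d + e = -119/3
  81a + 27b + 9c + 3d + e = -233
  256a + 64b + 16c + 4d + e = -2269/3
Solving the system yields a = -3, b = 0, c = 0, d = 5/3, e = 5.
So g(x) = -3x^4 + (5/3)x + 5.
Check: g(3) = -233. ✓

g(x) = -3x^4 + (5/3)x + 5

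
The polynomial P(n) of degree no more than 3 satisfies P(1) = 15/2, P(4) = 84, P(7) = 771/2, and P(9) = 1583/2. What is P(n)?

Using the Lagrange interpolation formula with nodes 1, 4, 7, 9:
  L_0(n) = (n - 4)(n - 7)(n - 9) / -144
  L_1(n) = (n - 1)(n - 7)(n - 9) / 45
  L_2(n) = (n - 1)(n - 4)(n - 9) / -36
  L_3(n) = (n - 1)(n - 4)(n - 7) / 80
Then P(n) = 15/2·L_0(n) + 84·L_1(n) + 771/2·L_2(n) + 1583/2·L_3(n).
Expanding and collecting terms gives P(n) = n^3 + (1/2)n^2 + 2n + 4.
Check: P(7) = 771/2. ✓

P(n) = n^3 + (1/2)n^2 + 2n + 4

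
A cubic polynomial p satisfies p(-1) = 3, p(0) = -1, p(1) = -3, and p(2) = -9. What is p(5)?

-111

Write p(u) = au^3 + bu^2 + cu + d. Substituting each data point gives a linear system:
  -a + b - c + d = 3
  d = -1
  a + b + c + d = -3
  8a + 4b + 2c + d = -9
Solving the system yields a = -1, b = 1, c = -2, d = -1.
So p(u) = -u³ + u² - 2u - 1.
Then p(5) = -111.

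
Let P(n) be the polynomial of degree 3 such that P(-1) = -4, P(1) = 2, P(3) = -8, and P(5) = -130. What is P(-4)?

Write P(n) = an^3 + bn^2 + cn + d. Substituting each data point gives a linear system:
  -a + b - c + d = -4
  a + b + c + d = 2
  27a + 9b + 3c + d = -8
  125a + 25b + 5c + d = -130
Solving the system yields a = -2, b = 4, c = 5, d = -5.
So P(n) = -2n^3 + 4n^2 + 5n - 5.
Then P(-4) = 167.

167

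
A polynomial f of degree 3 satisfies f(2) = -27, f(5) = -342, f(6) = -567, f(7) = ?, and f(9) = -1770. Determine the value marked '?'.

The 4 known points determine the degree-3 polynomial uniquely.
Write f(s) = as^3 + bs^2 + cs + d. Substituting each data point gives a linear system:
  8a + 4b + 2c + d = -27
  125a + 25b + 5c + d = -342
  216a + 36b + 6c + d = -567
  729a + 81b + 9c + d = -1770
Solving the system yields a = -2, b = -4, c = 1, d = 3.
So f(s) = -2s^3 - 4s^2 + s + 3.
Then f(7) = -872.

-872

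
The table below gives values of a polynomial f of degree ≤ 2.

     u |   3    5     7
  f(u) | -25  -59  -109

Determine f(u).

Using the Lagrange interpolation formula with nodes 3, 5, 7:
  L_0(u) = (u - 5)(u - 7) / 8
  L_1(u) = (u - 3)(u - 7) / -4
  L_2(u) = (u - 3)(u - 5) / 8
Then f(u) = -25·L_0(u) - 59·L_1(u) - 109·L_2(u).
Expanding and collecting terms gives f(u) = -2u^2 - u - 4.
Check: f(3) = -25. ✓

f(u) = -2u^2 - u - 4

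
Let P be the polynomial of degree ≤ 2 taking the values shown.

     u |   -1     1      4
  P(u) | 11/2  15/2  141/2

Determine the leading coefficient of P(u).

Write P(u) = au^2 + bu + c. Substituting each data point gives a linear system:
  a - b + c = 11/2
  a + b + c = 15/2
  16a + 4b + c = 141/2
Solving the system yields a = 4, b = 1, c = 5/2.
So P(u) = 4u² + u + 5/2.
The leading coefficient is 4.

4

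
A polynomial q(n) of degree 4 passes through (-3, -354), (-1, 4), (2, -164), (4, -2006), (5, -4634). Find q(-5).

-3104

Write q(n) = an^4 + bn^3 + cn^2 + dn + e. Substituting each data point gives a linear system:
  81a - 27b + 9c - 3d + e = -354
  a - b + c - d + e = 4
  16a + 8b + 4c + 2d + e = -164
  256a + 64b + 16c + 4d + e = -2006
  625a + 125b + 25c + 5d + e = -4634
Solving the system yields a = -6, b = -6, c = -5, d = -3, e = 6.
So q(n) = -6n⁴ - 6n³ - 5n² - 3n + 6.
Then q(-5) = -3104.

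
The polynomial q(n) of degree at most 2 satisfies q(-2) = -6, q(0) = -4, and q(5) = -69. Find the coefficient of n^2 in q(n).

-2

Write q(n) = an^2 + bn + c. Substituting each data point gives a linear system:
  4a - 2b + c = -6
  c = -4
  25a + 5b + c = -69
Solving the system yields a = -2, b = -3, c = -4.
So q(n) = -2n² - 3n - 4.
The leading coefficient is -2.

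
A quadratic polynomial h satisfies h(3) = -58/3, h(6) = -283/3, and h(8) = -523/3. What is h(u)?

Using the Lagrange interpolation formula with nodes 3, 6, 8:
  L_0(u) = (u - 6)(u - 8) / 15
  L_1(u) = (u - 3)(u - 8) / -6
  L_2(u) = (u - 3)(u - 6) / 10
Then h(u) = -58/3·L_0(u) - 283/3·L_1(u) - 523/3·L_2(u).
Expanding and collecting terms gives h(u) = -3u^2 + 2u + 5/3.
Check: h(3) = -58/3. ✓

h(u) = -3u^2 + 2u + 5/3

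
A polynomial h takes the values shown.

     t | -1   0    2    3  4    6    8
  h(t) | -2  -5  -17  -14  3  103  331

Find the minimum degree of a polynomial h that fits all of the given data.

3

Divided differences on the nodes -1, 0, 2, 3, 4, 6, 8:
  order 0: -2  -5  -17  -14  3  103  331
  order 1: -3  -6  3  17  50  114
  order 2: -1  3  7  11  16
  order 3: 1  1  1  1
  order 4: 0  0  0
  order 5: 0  0
  order 6: 0
The order-3 divided differences are all 1 (nonzero) and every higher order vanishes, so the data lies on a polynomial of degree exactly 3.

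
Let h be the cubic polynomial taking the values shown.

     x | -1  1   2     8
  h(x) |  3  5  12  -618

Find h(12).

Using the Lagrange interpolation formula with nodes -1, 1, 2, 8:
  L_0(x) = (x - 1)(x - 2)(x - 8) / -54
  L_1(x) = (x + 1)(x - 2)(x - 8) / 14
  L_2(x) = (x + 1)(x - 1)(x - 8) / -18
  L_3(x) = (x + 1)(x - 1)(x - 2) / 378
Then h(x) = 3·L_0(x) + 5·L_1(x) + 12·L_2(x) - 618·L_3(x).
Expanding and collecting terms gives h(x) = -2x^3 + 6x^2 + 3x - 2.
Evaluating at x = 12: h(12) = -2558.

-2558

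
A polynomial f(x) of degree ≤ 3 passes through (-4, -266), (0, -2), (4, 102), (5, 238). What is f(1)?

-6

Write f(x) = ax^3 + bx^2 + cx + d. Substituting each data point gives a linear system:
  -64a + 16b - 4c + d = -266
  d = -2
  64a + 16b + 4c + d = 102
  125a + 25b + 5c + d = 238
Solving the system yields a = 3, b = -5, c = -2, d = -2.
So f(x) = 3x^3 - 5x^2 - 2x - 2.
Then f(1) = -6.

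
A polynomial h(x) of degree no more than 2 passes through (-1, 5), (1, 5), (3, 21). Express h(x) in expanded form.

Write h(x) = ax^2 + bx + c. Substituting each data point gives a linear system:
  a - b + c = 5
  a + b + c = 5
  9a + 3b + c = 21
Solving the system yields a = 2, b = 0, c = 3.
So h(x) = 2x² + 3.
Check: h(1) = 5. ✓

h(x) = 2x^2 + 3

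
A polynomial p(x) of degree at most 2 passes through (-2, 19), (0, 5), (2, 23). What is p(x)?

Write p(x) = ax^2 + bx + c. Substituting each data point gives a linear system:
  4a - 2b + c = 19
  c = 5
  4a + 2b + c = 23
Solving the system yields a = 4, b = 1, c = 5.
So p(x) = 4x^2 + x + 5.
Check: p(2) = 23. ✓

p(x) = 4x^2 + x + 5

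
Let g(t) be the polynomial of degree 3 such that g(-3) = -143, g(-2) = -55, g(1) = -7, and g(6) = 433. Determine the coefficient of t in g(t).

1

Write g(t) = at^3 + bt^2 + ct + d. Substituting each data point gives a linear system:
  -27a + 9b - 3c + d = -143
  -8a + 4b - 2c + d = -55
  a + b + c + d = -7
  216a + 36b + 6c + d = 433
Solving the system yields a = 3, b = -6, c = 1, d = -5.
So g(t) = 3t³ - 6t² + t - 5.
The coefficient of t is 1.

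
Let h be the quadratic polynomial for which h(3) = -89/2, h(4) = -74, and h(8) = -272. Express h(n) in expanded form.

h(n) = -4n^2 - (3/2)n - 4

Using the Lagrange interpolation formula with nodes 3, 4, 8:
  L_0(n) = (n - 4)(n - 8) / 5
  L_1(n) = (n - 3)(n - 8) / -4
  L_2(n) = (n - 3)(n - 4) / 20
Then h(n) = -89/2·L_0(n) - 74·L_1(n) - 272·L_2(n).
Expanding and collecting terms gives h(n) = -4n^2 - (3/2)n - 4.
Check: h(4) = -74. ✓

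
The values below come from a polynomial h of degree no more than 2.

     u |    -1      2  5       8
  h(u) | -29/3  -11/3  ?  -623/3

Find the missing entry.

-209/3

The 3 known points determine the degree-2 polynomial uniquely.
Write h(u) = au^2 + bu + c. Substituting each data point gives a linear system:
  a - b + c = -29/3
  4a + 2b + c = -11/3
  64a + 8b + c = -623/3
Solving the system yields a = -4, b = 6, c = 1/3.
So h(u) = -4u² + 6u + 1/3.
Then h(5) = -209/3.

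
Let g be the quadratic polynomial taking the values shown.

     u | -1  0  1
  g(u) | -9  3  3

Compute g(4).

-69

Using the Lagrange interpolation formula with nodes -1, 0, 1:
  L_0(u) = u(u - 1) / 2
  L_1(u) = (u + 1)(u - 1) / -1
  L_2(u) = (u + 1)u / 2
Then g(u) = -9·L_0(u) + 3·L_1(u) + 3·L_2(u).
Expanding and collecting terms gives g(u) = -6u² + 6u + 3.
Evaluating at u = 4: g(4) = -69.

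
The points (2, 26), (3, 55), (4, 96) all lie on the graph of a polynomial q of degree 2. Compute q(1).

9

Forward differences of the values at s = 2, 3, 4:
  q  : 26  55  96
  Δ  : 29  41
  Δ^2: 12
The second differences are constant, confirming degree 2.
Interpolating (Newton forward form) and evaluating at s = 1 gives q(1) = 9.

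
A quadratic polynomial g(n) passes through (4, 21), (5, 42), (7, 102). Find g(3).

Write g(n) = an^2 + bn + c. Substituting each data point gives a linear system:
  16a + 4b + c = 21
  25a + 5b + c = 42
  49a + 7b + c = 102
Solving the system yields a = 3, b = -6, c = -3.
So g(n) = 3n² - 6n - 3.
Then g(3) = 6.

6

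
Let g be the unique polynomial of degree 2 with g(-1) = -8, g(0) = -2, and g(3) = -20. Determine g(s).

Using the Lagrange interpolation formula with nodes -1, 0, 3:
  L_0(s) = s(s - 3) / 4
  L_1(s) = (s + 1)(s - 3) / -3
  L_2(s) = (s + 1)s / 12
Then g(s) = -8·L_0(s) - 2·L_1(s) - 20·L_2(s).
Expanding and collecting terms gives g(s) = -3s^2 + 3s - 2.
Check: g(0) = -2. ✓

g(s) = -3s^2 + 3s - 2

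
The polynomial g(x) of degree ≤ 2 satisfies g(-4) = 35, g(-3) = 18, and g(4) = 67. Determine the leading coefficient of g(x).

3

Write g(x) = ax^2 + bx + c. Substituting each data point gives a linear system:
  16a - 4b + c = 35
  9a - 3b + c = 18
  16a + 4b + c = 67
Solving the system yields a = 3, b = 4, c = 3.
So g(x) = 3x² + 4x + 3.
The leading coefficient is 3.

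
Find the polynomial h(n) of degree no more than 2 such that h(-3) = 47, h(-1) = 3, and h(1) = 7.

h(n) = 6n^2 + 2n - 1

Write h(n) = an^2 + bn + c. Substituting each data point gives a linear system:
  9a - 3b + c = 47
  a - b + c = 3
  a + b + c = 7
Solving the system yields a = 6, b = 2, c = -1.
So h(n) = 6n² + 2n - 1.
Check: h(1) = 7. ✓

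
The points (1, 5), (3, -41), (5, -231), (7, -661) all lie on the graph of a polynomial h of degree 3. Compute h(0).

4

Forward differences of the values at t = 1, 3, 5, 7:
  h  : 5  -41  -231  -661
  Δ  : -46  -190  -430
  Δ^2: -144  -240
  Δ^3: -96
The third differences are constant, confirming degree 3.
Interpolating (Newton forward form) and evaluating at t = 0 gives h(0) = 4.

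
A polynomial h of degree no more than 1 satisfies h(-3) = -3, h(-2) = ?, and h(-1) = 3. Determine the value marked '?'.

On equispaced nodes a degree-1 polynomial has vanishing second forward difference, so
  h(-3) - 2·h(-2) + h(-1) = 0.
Substituting the known values and solving for h(-2):
  -2·h(-2) = 0
  h(-2) = 0.

0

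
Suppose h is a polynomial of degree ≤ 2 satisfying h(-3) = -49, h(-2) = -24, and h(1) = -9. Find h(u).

Using the Lagrange interpolation formula with nodes -3, -2, 1:
  L_0(u) = (u + 2)(u - 1) / 4
  L_1(u) = (u + 3)(u - 1) / -3
  L_2(u) = (u + 3)(u + 2) / 12
Then h(u) = -49·L_0(u) - 24·L_1(u) - 9·L_2(u).
Expanding and collecting terms gives h(u) = -5u^2 - 4.
Check: h(1) = -9. ✓

h(u) = -5u^2 - 4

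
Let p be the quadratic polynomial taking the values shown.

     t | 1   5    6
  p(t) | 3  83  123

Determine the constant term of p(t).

Write p(t) = at^2 + bt + c. Substituting each data point gives a linear system:
  a + b + c = 3
  25a + 5b + c = 83
  36a + 6b + c = 123
Solving the system yields a = 4, b = -4, c = 3.
So p(t) = 4t^2 - 4t + 3.
The constant term is 3.

3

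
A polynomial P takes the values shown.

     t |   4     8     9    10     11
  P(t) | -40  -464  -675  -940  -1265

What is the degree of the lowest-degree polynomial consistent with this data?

Divided differences on the nodes 4, 8, 9, 10, 11:
  order 0: -40  -464  -675  -940  -1265
  order 1: -106  -211  -265  -325
  order 2: -21  -27  -30
  order 3: -1  -1
  order 4: 0
The order-3 divided differences are all -1 (nonzero) and every higher order vanishes, so the data lies on a polynomial of degree exactly 3.

3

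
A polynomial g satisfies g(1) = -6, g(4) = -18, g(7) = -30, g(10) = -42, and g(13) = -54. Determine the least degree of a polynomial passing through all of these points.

1

Forward differences of the values at u = 1, 4, 7, 10, 13:
  g  : -6  -18  -30  -42  -54
  Δ  : -12  -12  -12  -12
  Δ^2: 0  0  0
  Δ^3: 0  0
  Δ^4: 0
The first differences are constant (-12) and nonzero, while all higher differences vanish, so the minimal degree is 1.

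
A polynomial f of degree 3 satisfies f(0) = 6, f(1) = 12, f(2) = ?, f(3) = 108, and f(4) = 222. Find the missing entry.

42

On equispaced nodes a degree-3 polynomial has vanishing fourth forward difference, so
  f(0) - 4·f(1) + 6·f(2) - 4·f(3) + f(4) = 0.
Substituting the known values and solving for f(2):
  6·f(2) = 252
  f(2) = 42.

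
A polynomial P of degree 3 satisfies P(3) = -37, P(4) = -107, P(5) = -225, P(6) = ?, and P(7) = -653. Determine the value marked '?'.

The 4 known points determine the degree-3 polynomial uniquely.
Write P(n) = an^3 + bn^2 + cn + d. Substituting each data point gives a linear system:
  27a + 9b + 3c + d = -37
  64a + 16b + 4c + d = -107
  125a + 25b + 5c + d = -225
  343a + 49b + 7c + d = -653
Solving the system yields a = -2, b = 0, c = 4, d = 5.
So P(n) = -2n^3 + 4n + 5.
Then P(6) = -403.

-403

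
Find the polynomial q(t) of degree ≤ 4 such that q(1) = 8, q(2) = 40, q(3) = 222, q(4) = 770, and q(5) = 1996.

q(t) = 4t^4 - 4t^3 - t^2 + 3t + 6

Write q(t) = at^4 + bt^3 + ct^2 + dt + e. Substituting each data point gives a linear system:
  a + b + c + d + e = 8
  16a + 8b + 4c + 2d + e = 40
  81a + 27b + 9c + 3d + e = 222
  256a + 64b + 16c + 4d + e = 770
  625a + 125b + 25c + 5d + e = 1996
Solving the system yields a = 4, b = -4, c = -1, d = 3, e = 6.
So q(t) = 4t⁴ - 4t³ - t² + 3t + 6.
Check: q(5) = 1996. ✓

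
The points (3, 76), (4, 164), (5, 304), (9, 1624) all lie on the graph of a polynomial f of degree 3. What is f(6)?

508

Using the Lagrange interpolation formula with nodes 3, 4, 5, 9:
  L_0(s) = (s - 4)(s - 5)(s - 9) / -12
  L_1(s) = (s - 3)(s - 5)(s - 9) / 5
  L_2(s) = (s - 3)(s - 4)(s - 9) / -8
  L_3(s) = (s - 3)(s - 4)(s - 5) / 120
Then f(s) = 76·L_0(s) + 164·L_1(s) + 304·L_2(s) + 1624·L_3(s).
Expanding and collecting terms gives f(s) = 2s³ + 2s² + 4.
Evaluating at s = 6: f(6) = 508.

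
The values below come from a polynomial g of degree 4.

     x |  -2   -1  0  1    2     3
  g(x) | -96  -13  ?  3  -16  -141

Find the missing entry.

The 5 known points determine the degree-4 polynomial uniquely.
Write g(x) = ax^4 + bx^3 + cx^2 + dx + e. Substituting each data point gives a linear system:
  16a - 8b + 4c - 2d + e = -96
  a - b + c - d + e = -13
  a + b + c + d + e = 3
  16a + 8b + 4c + 2d + e = -16
  81a + 27b + 9c + 3d + e = -141
Solving the system yields a = -3, b = 4, c = -2, d = 4, e = 0.
So g(x) = -3x^4 + 4x^3 - 2x^2 + 4x.
Then g(0) = 0.

0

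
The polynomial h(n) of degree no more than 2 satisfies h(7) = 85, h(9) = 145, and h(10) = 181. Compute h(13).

313

Using the Lagrange interpolation formula with nodes 7, 9, 10:
  L_0(n) = (n - 9)(n - 10) / 6
  L_1(n) = (n - 7)(n - 10) / -2
  L_2(n) = (n - 7)(n - 9) / 3
Then h(n) = 85·L_0(n) + 145·L_1(n) + 181·L_2(n).
Expanding and collecting terms gives h(n) = 2n^2 - 2n + 1.
Evaluating at n = 13: h(13) = 313.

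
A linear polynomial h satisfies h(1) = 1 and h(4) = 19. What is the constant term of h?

Write h(x) = ax + b. Substituting each data point gives a linear system:
  a + b = 1
  4a + b = 19
Solving the system yields a = 6, b = -5.
So h(x) = 6x - 5.
The constant term is -5.

-5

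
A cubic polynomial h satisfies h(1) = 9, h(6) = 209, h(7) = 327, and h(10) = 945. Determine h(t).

h(t) = t^3 - t^2 + 4t + 5

Using the Lagrange interpolation formula with nodes 1, 6, 7, 10:
  L_0(t) = (t - 6)(t - 7)(t - 10) / -270
  L_1(t) = (t - 1)(t - 7)(t - 10) / 20
  L_2(t) = (t - 1)(t - 6)(t - 10) / -18
  L_3(t) = (t - 1)(t - 6)(t - 7) / 108
Then h(t) = 9·L_0(t) + 209·L_1(t) + 327·L_2(t) + 945·L_3(t).
Expanding and collecting terms gives h(t) = t³ - t² + 4t + 5.
Check: h(10) = 945. ✓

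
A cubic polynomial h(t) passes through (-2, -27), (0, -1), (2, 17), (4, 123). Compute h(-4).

Using the Lagrange interpolation formula with nodes -2, 0, 2, 4:
  L_0(t) = t(t - 2)(t - 4) / -48
  L_1(t) = (t + 2)(t - 2)(t - 4) / 16
  L_2(t) = (t + 2)t(t - 4) / -16
  L_3(t) = (t + 2)t(t - 2) / 48
Then h(t) = -27·L_0(t) - 1·L_1(t) + 17·L_2(t) + 123·L_3(t).
Expanding and collecting terms gives h(t) = 2t^3 - t^2 + 3t - 1.
Evaluating at t = -4: h(-4) = -157.

-157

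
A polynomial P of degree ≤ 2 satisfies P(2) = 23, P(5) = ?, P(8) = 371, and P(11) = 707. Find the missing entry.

On equispaced nodes a degree-2 polynomial has vanishing third forward difference, so
  - P(2) + 3·P(5) - 3·P(8) + P(11) = 0.
Substituting the known values and solving for P(5):
  3·P(5) = 429
  P(5) = 143.

143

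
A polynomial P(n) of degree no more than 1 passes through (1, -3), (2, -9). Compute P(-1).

9

Write P(n) = an + b. Substituting each data point gives a linear system:
  a + b = -3
  2a + b = -9
Solving the system yields a = -6, b = 3.
So P(n) = -6n + 3.
Then P(-1) = 9.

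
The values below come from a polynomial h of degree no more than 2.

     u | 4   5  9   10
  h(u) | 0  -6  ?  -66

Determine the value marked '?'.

-50

The 3 known points determine the degree-2 polynomial uniquely.
Write h(u) = au^2 + bu + c. Substituting each data point gives a linear system:
  16a + 4b + c = 0
  25a + 5b + c = -6
  100a + 10b + c = -66
Solving the system yields a = -1, b = 3, c = 4.
So h(u) = -u^2 + 3u + 4.
Then h(9) = -50.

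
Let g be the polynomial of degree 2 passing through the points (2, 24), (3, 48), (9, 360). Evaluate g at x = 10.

Using the Lagrange interpolation formula with nodes 2, 3, 9:
  L_0(x) = (x - 3)(x - 9) / 7
  L_1(x) = (x - 2)(x - 9) / -6
  L_2(x) = (x - 2)(x - 3) / 42
Then g(x) = 24·L_0(x) + 48·L_1(x) + 360·L_2(x).
Expanding and collecting terms gives g(x) = 4x^2 + 4x.
Evaluating at x = 10: g(10) = 440.

440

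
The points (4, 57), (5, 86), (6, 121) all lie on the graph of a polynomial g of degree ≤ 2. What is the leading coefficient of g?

Write g(t) = at^2 + bt + c. Substituting each data point gives a linear system:
  16a + 4b + c = 57
  25a + 5b + c = 86
  36a + 6b + c = 121
Solving the system yields a = 3, b = 2, c = 1.
So g(t) = 3t^2 + 2t + 1.
The leading coefficient is 3.

3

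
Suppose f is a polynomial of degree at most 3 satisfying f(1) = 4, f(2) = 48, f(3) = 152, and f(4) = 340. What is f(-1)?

0

Forward differences of the values at x = 1, 2, 3, 4:
  f  : 4  48  152  340
  Δ  : 44  104  188
  Δ^2: 60  84
  Δ^3: 24
The third differences are constant, confirming degree 3.
Interpolating (Newton forward form) and evaluating at x = -1 gives f(-1) = 0.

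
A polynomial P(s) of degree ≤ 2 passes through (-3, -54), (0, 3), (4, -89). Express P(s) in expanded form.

P(s) = -6s^2 + s + 3

Using the Lagrange interpolation formula with nodes -3, 0, 4:
  L_0(s) = s(s - 4) / 21
  L_1(s) = (s + 3)(s - 4) / -12
  L_2(s) = (s + 3)s / 28
Then P(s) = -54·L_0(s) + 3·L_1(s) - 89·L_2(s).
Expanding and collecting terms gives P(s) = -6s² + s + 3.
Check: P(4) = -89. ✓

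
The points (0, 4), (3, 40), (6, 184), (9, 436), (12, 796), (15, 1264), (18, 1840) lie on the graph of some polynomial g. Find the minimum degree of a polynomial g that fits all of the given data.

2

Forward differences of the values at u = 0, 3, 6, 9, 12, 15, 18:
  g  : 4  40  184  436  796  1264  1840
  Δ  : 36  144  252  360  468  576
  Δ^2: 108  108  108  108  108
  Δ^3: 0  0  0  0
  Δ^4: 0  0  0
  Δ^5: 0  0
  Δ^6: 0
The second differences are constant (108) and nonzero, while all higher differences vanish, so the minimal degree is 2.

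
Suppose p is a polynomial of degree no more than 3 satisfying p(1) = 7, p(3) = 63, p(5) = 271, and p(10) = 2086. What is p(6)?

Using the Lagrange interpolation formula with nodes 1, 3, 5, 10:
  L_0(s) = (s - 3)(s - 5)(s - 10) / -72
  L_1(s) = (s - 1)(s - 5)(s - 10) / 28
  L_2(s) = (s - 1)(s - 3)(s - 10) / -40
  L_3(s) = (s - 1)(s - 3)(s - 5) / 315
Then p(s) = 7·L_0(s) + 63·L_1(s) + 271·L_2(s) + 2086·L_3(s).
Expanding and collecting terms gives p(s) = 2s^3 + s^2 - 2s + 6.
Evaluating at s = 6: p(6) = 462.

462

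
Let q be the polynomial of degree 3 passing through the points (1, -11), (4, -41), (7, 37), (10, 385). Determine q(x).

q(x) = x^3 - 6x^2 - x - 5

Using the Lagrange interpolation formula with nodes 1, 4, 7, 10:
  L_0(x) = (x - 4)(x - 7)(x - 10) / -162
  L_1(x) = (x - 1)(x - 7)(x - 10) / 54
  L_2(x) = (x - 1)(x - 4)(x - 10) / -54
  L_3(x) = (x - 1)(x - 4)(x - 7) / 162
Then q(x) = -11·L_0(x) - 41·L_1(x) + 37·L_2(x) + 385·L_3(x).
Expanding and collecting terms gives q(x) = x^3 - 6x^2 - x - 5.
Check: q(7) = 37. ✓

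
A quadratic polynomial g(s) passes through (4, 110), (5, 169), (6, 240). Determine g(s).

g(s) = 6s^2 + 5s - 6

Write g(s) = as^2 + bs + c. Substituting each data point gives a linear system:
  16a + 4b + c = 110
  25a + 5b + c = 169
  36a + 6b + c = 240
Solving the system yields a = 6, b = 5, c = -6.
So g(s) = 6s^2 + 5s - 6.
Check: g(4) = 110. ✓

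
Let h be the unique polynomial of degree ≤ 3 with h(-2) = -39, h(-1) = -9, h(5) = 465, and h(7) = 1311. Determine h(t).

h(t) = 4t^3 - t^2 - t - 5

Write h(t) = at^3 + bt^2 + ct + d. Substituting each data point gives a linear system:
  -8a + 4b - 2c + d = -39
  -a + b - c + d = -9
  125a + 25b + 5c + d = 465
  343a + 49b + 7c + d = 1311
Solving the system yields a = 4, b = -1, c = -1, d = -5.
So h(t) = 4t^3 - t^2 - t - 5.
Check: h(-2) = -39. ✓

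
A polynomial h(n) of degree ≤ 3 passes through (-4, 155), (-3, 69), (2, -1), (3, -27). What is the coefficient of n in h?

Write h(n) = an^3 + bn^2 + cn + d. Substituting each data point gives a linear system:
  -64a + 16b - 4c + d = 155
  -27a + 9b - 3c + d = 69
  8a + 4b + 2c + d = -1
  27a + 9b + 3c + d = -27
Solving the system yields a = -2, b = 2, c = 2, d = 3.
So h(n) = -2n^3 + 2n^2 + 2n + 3.
The coefficient of n is 2.

2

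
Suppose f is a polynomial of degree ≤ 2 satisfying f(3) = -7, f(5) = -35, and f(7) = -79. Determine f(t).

Using the Lagrange interpolation formula with nodes 3, 5, 7:
  L_0(t) = (t - 5)(t - 7) / 8
  L_1(t) = (t - 3)(t - 7) / -4
  L_2(t) = (t - 3)(t - 5) / 8
Then f(t) = -7·L_0(t) - 35·L_1(t) - 79·L_2(t).
Expanding and collecting terms gives f(t) = -2t^2 + 2t + 5.
Check: f(5) = -35. ✓

f(t) = -2t^2 + 2t + 5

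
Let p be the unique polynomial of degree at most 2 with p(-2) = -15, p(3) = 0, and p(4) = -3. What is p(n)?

p(n) = -n^2 + 4n - 3

Write p(n) = an^2 + bn + c. Substituting each data point gives a linear system:
  4a - 2b + c = -15
  9a + 3b + c = 0
  16a + 4b + c = -3
Solving the system yields a = -1, b = 4, c = -3.
So p(n) = -n^2 + 4n - 3.
Check: p(4) = -3. ✓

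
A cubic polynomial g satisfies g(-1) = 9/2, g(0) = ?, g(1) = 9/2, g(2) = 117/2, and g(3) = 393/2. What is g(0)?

-3/2

On equispaced nodes a degree-3 polynomial has vanishing fourth forward difference, so
  g(-1) - 4·g(0) + 6·g(1) - 4·g(2) + g(3) = 0.
Substituting the known values and solving for g(0):
  -4·g(0) = 6
  g(0) = -3/2.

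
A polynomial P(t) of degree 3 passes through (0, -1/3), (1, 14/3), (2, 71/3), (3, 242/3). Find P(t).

Using the Lagrange interpolation formula with nodes 0, 1, 2, 3:
  L_0(t) = (t - 1)(t - 2)(t - 3) / -6
  L_1(t) = t(t - 2)(t - 3) / 2
  L_2(t) = t(t - 1)(t - 3) / -2
  L_3(t) = t(t - 1)(t - 2) / 6
Then P(t) = -1/3·L_0(t) + 14/3·L_1(t) + 71/3·L_2(t) + 242/3·L_3(t).
Expanding and collecting terms gives P(t) = 4t^3 - 5t^2 + 6t - 1/3.
Check: P(3) = 242/3. ✓

P(t) = 4t^3 - 5t^2 + 6t - 1/3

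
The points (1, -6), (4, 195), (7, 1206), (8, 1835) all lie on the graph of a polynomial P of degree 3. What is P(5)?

Using the Lagrange interpolation formula with nodes 1, 4, 7, 8:
  L_0(x) = (x - 4)(x - 7)(x - 8) / -126
  L_1(x) = (x - 1)(x - 7)(x - 8) / 36
  L_2(x) = (x - 1)(x - 4)(x - 8) / -18
  L_3(x) = (x - 1)(x - 4)(x - 7) / 28
Then P(x) = -6·L_0(x) + 195·L_1(x) + 1206·L_2(x) + 1835·L_3(x).
Expanding and collecting terms gives P(x) = 4x^3 - 3x^2 - 2x - 5.
Evaluating at x = 5: P(5) = 410.

410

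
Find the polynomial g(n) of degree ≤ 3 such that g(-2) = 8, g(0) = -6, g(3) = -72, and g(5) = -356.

Using the Lagrange interpolation formula with nodes -2, 0, 3, 5:
  L_0(n) = n(n - 3)(n - 5) / -70
  L_1(n) = (n + 2)(n - 3)(n - 5) / 30
  L_2(n) = (n + 2)n(n - 5) / -30
  L_3(n) = (n + 2)n(n - 3) / 70
Then g(n) = 8·L_0(n) - 6·L_1(n) - 72·L_2(n) - 356·L_3(n).
Expanding and collecting terms gives g(n) = -3n^3 + 5n - 6.
Check: g(5) = -356. ✓

g(n) = -3n^3 + 5n - 6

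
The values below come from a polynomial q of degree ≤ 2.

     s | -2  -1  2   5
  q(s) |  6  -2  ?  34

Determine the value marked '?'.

-2

The 3 known points determine the degree-2 polynomial uniquely.
Write q(s) = as^2 + bs + c. Substituting each data point gives a linear system:
  4a - 2b + c = 6
  a - b + c = -2
  25a + 5b + c = 34
Solving the system yields a = 2, b = -2, c = -6.
So q(s) = 2s² - 2s - 6.
Then q(2) = -2.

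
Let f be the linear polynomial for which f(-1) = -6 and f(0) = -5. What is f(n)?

f(n) = n - 5

Using the Lagrange interpolation formula with nodes -1, 0:
  L_0(n) = n / -1
  L_1(n) = (n + 1) / 1
Then f(n) = -6·L_0(n) - 5·L_1(n).
Expanding and collecting terms gives f(n) = n - 5.
Check: f(0) = -5. ✓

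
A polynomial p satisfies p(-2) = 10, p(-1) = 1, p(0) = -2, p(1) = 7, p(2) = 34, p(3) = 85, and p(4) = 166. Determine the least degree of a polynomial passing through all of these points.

3

Forward differences of the values at x = -2, -1, 0, 1, 2, 3, 4:
  p  : 10  1  -2  7  34  85  166
  Δ  : -9  -3  9  27  51  81
  Δ^2: 6  12  18  24  30
  Δ^3: 6  6  6  6
  Δ^4: 0  0  0
  Δ^5: 0  0
  Δ^6: 0
The third differences are constant (6) and nonzero, while all higher differences vanish, so the minimal degree is 3.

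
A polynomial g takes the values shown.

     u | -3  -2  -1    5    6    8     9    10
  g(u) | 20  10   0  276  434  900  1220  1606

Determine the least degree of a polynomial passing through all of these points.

Divided differences on the nodes -3, -2, -1, 5, 6, 8, 9, 10:
  order 0: 20  10  0  276  434  900  1220  1606
  order 1: -10  -10  46  158  233  320  386
  order 2: 0  8  16  25  29  33
  order 3: 1  1  1  1  1
  order 4: 0  0  0  0
  order 5: 0  0  0
  order 6: 0  0
  order 7: 0
The order-3 divided differences are all 1 (nonzero) and every higher order vanishes, so the data lies on a polynomial of degree exactly 3.

3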